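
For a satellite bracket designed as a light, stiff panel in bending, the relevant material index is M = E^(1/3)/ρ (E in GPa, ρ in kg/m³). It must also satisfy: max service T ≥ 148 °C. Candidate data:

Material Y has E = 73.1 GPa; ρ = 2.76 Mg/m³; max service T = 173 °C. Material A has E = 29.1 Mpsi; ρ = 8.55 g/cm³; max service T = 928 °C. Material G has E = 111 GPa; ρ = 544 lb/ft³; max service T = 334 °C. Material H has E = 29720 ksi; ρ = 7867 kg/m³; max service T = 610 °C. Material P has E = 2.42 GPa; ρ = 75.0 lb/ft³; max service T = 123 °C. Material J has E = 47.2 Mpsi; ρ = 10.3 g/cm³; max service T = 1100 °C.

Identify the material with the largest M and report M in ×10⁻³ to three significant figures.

Screen on constraints: max service T ≥ 148 °C. Survivors: material Y, material A, material G, material H, material J.
In SI units:
  material Y: E = 73.10 GPa, ρ = 2760 kg/m³
  material A: E = 200.6 GPa, ρ = 8550 kg/m³
  material G: E = 111.0 GPa, ρ = 8714 kg/m³
  material H: E = 204.9 GPa, ρ = 7867 kg/m³
  material J: E = 325.4 GPa, ρ = 10300 kg/m³
  material Y: M = 1.51×10⁻³
  material H: M = 0.749×10⁻³
  material A: M = 0.685×10⁻³
  material J: M = 0.668×10⁻³
  material G: M = 0.552×10⁻³
Highest index: material Y.

material Y, M = 1.51×10⁻³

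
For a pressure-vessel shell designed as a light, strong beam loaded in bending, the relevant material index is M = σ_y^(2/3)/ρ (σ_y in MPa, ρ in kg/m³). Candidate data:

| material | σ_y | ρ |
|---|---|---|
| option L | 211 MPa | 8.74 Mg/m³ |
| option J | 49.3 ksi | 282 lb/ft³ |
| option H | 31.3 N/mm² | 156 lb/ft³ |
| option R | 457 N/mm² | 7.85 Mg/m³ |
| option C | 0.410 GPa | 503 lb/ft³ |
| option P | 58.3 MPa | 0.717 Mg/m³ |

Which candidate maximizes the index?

option P

Normalizing units and computing the index:
  option L: σ_y = 211.0 MPa, ρ = 8740 kg/m³
  option J: σ_y = 339.9 MPa, ρ = 4517 kg/m³
  option H: σ_y = 31.30 MPa, ρ = 2499 kg/m³
  option R: σ_y = 457.0 MPa, ρ = 7850 kg/m³
  option C: σ_y = 410.0 MPa, ρ = 8057 kg/m³
  option P: σ_y = 58.30 MPa, ρ = 717.0 kg/m³
  option P: M = 21.0×10⁻³
  option J: M = 10.8×10⁻³
  option R: M = 7.56×10⁻³
  option C: M = 6.85×10⁻³
  option L: M = 4.06×10⁻³
  option H: M = 3.97×10⁻³
Highest index: option P.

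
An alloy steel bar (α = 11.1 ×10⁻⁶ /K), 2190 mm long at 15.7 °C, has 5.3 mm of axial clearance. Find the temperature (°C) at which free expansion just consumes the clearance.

α·L₀·ΔT = 5.3 mm ⇒ ΔT = 5.3 / (11.1×10⁻⁶ × 2190.0) = 218.0 K.
T = 15.7 + 218.0 = 233.7 °C.

234 °C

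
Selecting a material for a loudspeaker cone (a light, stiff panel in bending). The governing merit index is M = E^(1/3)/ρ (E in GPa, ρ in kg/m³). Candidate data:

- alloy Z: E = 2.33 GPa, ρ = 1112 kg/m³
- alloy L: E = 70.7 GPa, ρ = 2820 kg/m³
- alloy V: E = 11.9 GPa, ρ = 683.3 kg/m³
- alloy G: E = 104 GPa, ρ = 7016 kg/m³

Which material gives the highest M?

alloy V

Per-candidate index values:
  alloy V: M = 3.34×10⁻³
  alloy L: M = 1.47×10⁻³
  alloy Z: M = 1.19×10⁻³
  alloy G: M = 0.670×10⁻³
The maximum is for alloy V.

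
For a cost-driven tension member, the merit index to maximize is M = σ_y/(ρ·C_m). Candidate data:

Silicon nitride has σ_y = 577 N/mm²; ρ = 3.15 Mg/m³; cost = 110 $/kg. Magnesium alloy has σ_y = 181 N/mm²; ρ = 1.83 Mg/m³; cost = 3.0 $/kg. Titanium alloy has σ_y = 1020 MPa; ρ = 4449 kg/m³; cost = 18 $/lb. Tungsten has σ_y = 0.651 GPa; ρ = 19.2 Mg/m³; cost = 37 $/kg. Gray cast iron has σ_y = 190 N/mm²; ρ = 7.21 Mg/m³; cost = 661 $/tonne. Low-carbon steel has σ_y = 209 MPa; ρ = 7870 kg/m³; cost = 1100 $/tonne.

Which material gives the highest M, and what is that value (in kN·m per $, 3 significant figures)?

Convert each candidate to consistent units, then evaluate M:
  silicon nitride: σ_y = 577.0 MPa, ρ = 3150 kg/m³, cost = 110.0 $/kg
  magnesium alloy: σ_y = 181.0 MPa, ρ = 1830 kg/m³, cost = 3.000 $/kg
  titanium alloy: σ_y = 1020 MPa, ρ = 4449 kg/m³, cost = 39.68 $/kg
  tungsten: σ_y = 651.0 MPa, ρ = 19200 kg/m³, cost = 37.00 $/kg
  gray cast iron: σ_y = 190.0 MPa, ρ = 7210 kg/m³, cost = 0.6610 $/kg
  low-carbon steel: σ_y = 209.0 MPa, ρ = 7870 kg/m³, cost = 1.100 $/kg
  gray cast iron: M = 39.9 kN·m per $
  magnesium alloy: M = 33.0 kN·m per $
  low-carbon steel: M = 24.1 kN·m per $
  titanium alloy: M = 5.78 kN·m per $
  silicon nitride: M = 1.67 kN·m per $
  tungsten: M = 0.916 kN·m per $
Gray cast iron has the largest M.

gray cast iron, M = 39.9 kN·m per $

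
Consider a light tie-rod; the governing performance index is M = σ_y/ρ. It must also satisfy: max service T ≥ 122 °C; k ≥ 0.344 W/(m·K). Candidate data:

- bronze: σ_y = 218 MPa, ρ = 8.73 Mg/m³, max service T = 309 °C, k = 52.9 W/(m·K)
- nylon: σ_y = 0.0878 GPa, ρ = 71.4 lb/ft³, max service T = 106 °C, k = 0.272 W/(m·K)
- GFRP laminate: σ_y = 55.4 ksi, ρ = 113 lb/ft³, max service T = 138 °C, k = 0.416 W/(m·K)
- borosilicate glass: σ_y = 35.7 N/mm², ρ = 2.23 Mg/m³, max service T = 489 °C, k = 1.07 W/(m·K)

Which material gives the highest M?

Screen on constraints: max service T ≥ 122 °C; k ≥ 0.344 W/(m·K). Survivors: bronze, GFRP laminate, borosilicate glass.
In SI units:
  bronze: σ_y = 218.0 MPa, ρ = 8730 kg/m³
  GFRP laminate: σ_y = 382.0 MPa, ρ = 1810 kg/m³
  borosilicate glass: σ_y = 35.70 MPa, ρ = 2230 kg/m³
  GFRP laminate: M = 211 kN·m/kg
  bronze: M = 25.0 kN·m/kg
  borosilicate glass: M = 16.0 kN·m/kg
GFRP laminate ranks first.

GFRP laminate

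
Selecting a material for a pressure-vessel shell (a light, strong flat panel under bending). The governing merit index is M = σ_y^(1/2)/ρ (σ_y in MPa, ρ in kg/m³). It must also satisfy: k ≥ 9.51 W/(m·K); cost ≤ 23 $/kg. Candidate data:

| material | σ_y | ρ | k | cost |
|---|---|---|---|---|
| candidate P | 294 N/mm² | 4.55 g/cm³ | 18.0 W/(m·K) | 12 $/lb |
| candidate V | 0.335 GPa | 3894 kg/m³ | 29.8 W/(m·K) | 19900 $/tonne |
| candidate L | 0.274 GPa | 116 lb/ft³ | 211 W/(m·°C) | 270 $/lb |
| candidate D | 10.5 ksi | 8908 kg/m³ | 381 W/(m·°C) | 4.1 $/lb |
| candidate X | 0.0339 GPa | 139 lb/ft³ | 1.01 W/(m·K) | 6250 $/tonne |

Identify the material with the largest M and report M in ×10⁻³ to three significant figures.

Screen on constraints: k ≥ 9.51 W/(m·K); cost ≤ 23 $/kg. Survivors: candidate V, candidate D.
Normalizing units and computing the index:
  candidate V: σ_y = 335.0 MPa, ρ = 3894 kg/m³
  candidate D: σ_y = 72.39 MPa, ρ = 8908 kg/m³
  candidate V: M = 4.70×10⁻³
  candidate D: M = 0.955×10⁻³
Candidate V ranks first.

candidate V, M = 4.70×10⁻³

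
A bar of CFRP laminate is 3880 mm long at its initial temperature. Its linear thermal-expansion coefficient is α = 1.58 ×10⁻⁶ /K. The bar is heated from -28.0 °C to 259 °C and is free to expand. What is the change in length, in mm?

ΔT = 259 − (-28.0) = 287.0 K.
ΔL = α·L₀·ΔT = 1.58×10⁻⁶ × 3880 mm × 287.0 K = 1.76 mm.

1.76 mm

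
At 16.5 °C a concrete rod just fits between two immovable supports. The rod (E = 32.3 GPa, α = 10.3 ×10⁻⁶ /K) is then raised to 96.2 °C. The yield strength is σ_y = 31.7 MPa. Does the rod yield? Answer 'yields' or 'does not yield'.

ΔT = 79.70 K. Constrained thermal stress σ = E·α·ΔT = 32.30×10³ MPa × 10.3×10⁻⁶ × 79.70 = 26.5 MPa (compressive).
Compare to σ_y = 31.7 MPa: σ < σ_y, so it does not yield.

does not yield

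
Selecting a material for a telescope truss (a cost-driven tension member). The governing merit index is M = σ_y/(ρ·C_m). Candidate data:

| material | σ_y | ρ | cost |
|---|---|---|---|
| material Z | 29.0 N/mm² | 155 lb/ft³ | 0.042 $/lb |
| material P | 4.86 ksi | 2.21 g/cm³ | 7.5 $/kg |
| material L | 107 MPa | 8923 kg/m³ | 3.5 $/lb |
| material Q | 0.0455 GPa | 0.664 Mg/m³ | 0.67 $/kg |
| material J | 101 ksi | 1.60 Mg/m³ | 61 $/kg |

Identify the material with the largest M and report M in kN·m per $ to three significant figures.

material Z, M = 126 kN·m per $

After converting to SI:
  material Z: σ_y = 29.00 MPa, ρ = 2483 kg/m³, cost = 0.09259 $/kg
  material P: σ_y = 33.51 MPa, ρ = 2210 kg/m³, cost = 7.500 $/kg
  material L: σ_y = 107.0 MPa, ρ = 8923 kg/m³, cost = 7.716 $/kg
  material Q: σ_y = 45.50 MPa, ρ = 664.0 kg/m³, cost = 0.6700 $/kg
  material J: σ_y = 696.4 MPa, ρ = 1600 kg/m³, cost = 61.00 $/kg
  material Z: M = 126 kN·m per $
  material Q: M = 102 kN·m per $
  material J: M = 7.13 kN·m per $
  material P: M = 2.02 kN·m per $
  material L: M = 1.55 kN·m per $
Highest index: material Z.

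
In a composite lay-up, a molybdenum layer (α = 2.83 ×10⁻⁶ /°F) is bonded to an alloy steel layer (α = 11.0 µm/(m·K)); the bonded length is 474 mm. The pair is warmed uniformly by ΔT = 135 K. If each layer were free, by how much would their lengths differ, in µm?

378 µm

molybdenum: α = 2.83×10⁻⁶/°F × 9/5 = 5.09×10⁻⁶/K.
Δα = |5.09 − 11.0|×10⁻⁶/K = 5.91×10⁻⁶/K.
ΔL_mismatch = Δα·L·ΔT = 5.91×10⁻⁶ × 474.0 mm × 135.0 K = 378 µm.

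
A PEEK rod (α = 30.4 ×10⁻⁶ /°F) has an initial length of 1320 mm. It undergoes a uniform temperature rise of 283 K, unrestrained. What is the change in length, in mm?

20.4 mm

Convert α: 30.4×10⁻⁶/°F × (9/5) = 54.7×10⁻⁶/K.
ΔL = α·L₀·ΔT = 54.7×10⁻⁶ × 1320 mm × 283.0 K = 20.4 mm.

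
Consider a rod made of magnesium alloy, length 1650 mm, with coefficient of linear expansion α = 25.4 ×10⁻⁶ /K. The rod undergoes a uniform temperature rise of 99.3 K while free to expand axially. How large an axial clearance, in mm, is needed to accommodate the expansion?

4.16 mm

ΔL = α·L₀·ΔT = 25.4×10⁻⁶ × 1650 mm × 99.30 K = 4.16 mm.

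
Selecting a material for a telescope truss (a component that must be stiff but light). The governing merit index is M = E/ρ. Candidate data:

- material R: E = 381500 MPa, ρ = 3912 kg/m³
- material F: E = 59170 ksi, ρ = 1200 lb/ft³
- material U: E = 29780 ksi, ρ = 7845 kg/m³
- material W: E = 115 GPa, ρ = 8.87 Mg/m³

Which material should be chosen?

Normalizing units and computing the index:
  material R: E = 381.5 GPa, ρ = 3912 kg/m³
  material F: E = 408.0 GPa, ρ = 19220 kg/m³
  material U: E = 205.3 GPa, ρ = 7845 kg/m³
  material W: E = 115.0 GPa, ρ = 8870 kg/m³
  material R: M = 97.5 MN·m/kg
  material U: M = 26.2 MN·m/kg
  material F: M = 21.2 MN·m/kg
  material W: M = 13.0 MN·m/kg
The maximum is for material R.

material R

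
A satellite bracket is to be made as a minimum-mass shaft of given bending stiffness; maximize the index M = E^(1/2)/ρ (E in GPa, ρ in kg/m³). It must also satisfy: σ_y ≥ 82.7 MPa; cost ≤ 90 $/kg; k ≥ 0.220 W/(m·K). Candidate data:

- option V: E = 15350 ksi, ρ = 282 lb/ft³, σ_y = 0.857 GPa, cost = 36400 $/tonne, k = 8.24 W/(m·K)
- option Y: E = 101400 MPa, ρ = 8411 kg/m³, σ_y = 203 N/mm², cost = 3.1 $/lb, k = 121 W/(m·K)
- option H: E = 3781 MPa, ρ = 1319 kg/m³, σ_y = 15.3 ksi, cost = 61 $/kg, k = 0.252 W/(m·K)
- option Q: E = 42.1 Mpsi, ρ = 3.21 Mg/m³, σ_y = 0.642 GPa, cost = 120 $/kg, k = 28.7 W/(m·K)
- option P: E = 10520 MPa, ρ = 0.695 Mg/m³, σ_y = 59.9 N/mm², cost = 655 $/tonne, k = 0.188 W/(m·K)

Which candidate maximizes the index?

option V

Screen on constraints: σ_y ≥ 82.7 MPa; cost ≤ 90 $/kg; k ≥ 0.220 W/(m·K). Survivors: option V, option Y, option H.
In SI units:
  option V: E = 105.8 GPa, ρ = 4517 kg/m³
  option Y: E = 101.4 GPa, ρ = 8411 kg/m³
  option H: E = 3.781 GPa, ρ = 1319 kg/m³
  option V: M = 2.28×10⁻³
  option H: M = 1.47×10⁻³
  option Y: M = 1.20×10⁻³
Option V ranks first.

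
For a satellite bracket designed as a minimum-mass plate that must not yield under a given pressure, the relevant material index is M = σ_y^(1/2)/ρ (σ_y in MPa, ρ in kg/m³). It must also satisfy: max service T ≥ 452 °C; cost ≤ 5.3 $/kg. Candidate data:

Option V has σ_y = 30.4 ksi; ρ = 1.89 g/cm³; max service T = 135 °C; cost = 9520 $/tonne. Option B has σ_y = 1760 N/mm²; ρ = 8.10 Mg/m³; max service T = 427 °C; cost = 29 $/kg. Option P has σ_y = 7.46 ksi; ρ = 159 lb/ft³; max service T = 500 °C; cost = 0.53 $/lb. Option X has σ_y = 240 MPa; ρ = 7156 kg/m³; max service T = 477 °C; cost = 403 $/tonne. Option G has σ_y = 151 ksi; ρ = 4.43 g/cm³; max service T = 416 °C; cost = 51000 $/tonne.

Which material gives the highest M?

option P

Screen on constraints: max service T ≥ 452 °C; cost ≤ 5.3 $/kg. Survivors: option P, option X.
Putting every candidate on a common basis:
  option P: σ_y = 51.43 MPa, ρ = 2547 kg/m³
  option X: σ_y = 240.0 MPa, ρ = 7156 kg/m³
  option P: M = 2.82×10⁻³
  option X: M = 2.16×10⁻³
Option P has the largest M.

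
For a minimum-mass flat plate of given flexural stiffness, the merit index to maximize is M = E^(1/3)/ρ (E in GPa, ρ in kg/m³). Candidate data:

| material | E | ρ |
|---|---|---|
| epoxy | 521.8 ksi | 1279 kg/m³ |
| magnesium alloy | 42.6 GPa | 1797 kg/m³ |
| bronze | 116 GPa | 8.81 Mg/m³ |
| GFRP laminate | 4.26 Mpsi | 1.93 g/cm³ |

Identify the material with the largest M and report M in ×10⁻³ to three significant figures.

magnesium alloy, M = 1.94×10⁻³

Putting every candidate on a common basis:
  epoxy: E = 3.598 GPa, ρ = 1279 kg/m³
  magnesium alloy: E = 42.60 GPa, ρ = 1797 kg/m³
  bronze: E = 116.0 GPa, ρ = 8810 kg/m³
  GFRP laminate: E = 29.37 GPa, ρ = 1930 kg/m³
  magnesium alloy: M = 1.94×10⁻³
  GFRP laminate: M = 1.60×10⁻³
  epoxy: M = 1.20×10⁻³
  bronze: M = 0.554×10⁻³
Magnesium alloy has the largest M.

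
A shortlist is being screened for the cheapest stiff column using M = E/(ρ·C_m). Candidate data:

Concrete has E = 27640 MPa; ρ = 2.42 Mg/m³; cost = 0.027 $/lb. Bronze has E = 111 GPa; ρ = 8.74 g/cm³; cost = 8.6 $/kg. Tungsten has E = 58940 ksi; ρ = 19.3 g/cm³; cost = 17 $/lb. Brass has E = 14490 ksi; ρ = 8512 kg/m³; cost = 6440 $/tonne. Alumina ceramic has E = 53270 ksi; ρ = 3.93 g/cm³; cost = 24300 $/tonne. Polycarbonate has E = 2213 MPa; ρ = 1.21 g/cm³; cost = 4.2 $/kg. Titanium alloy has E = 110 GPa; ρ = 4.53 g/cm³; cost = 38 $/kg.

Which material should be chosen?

Convert each candidate to consistent units, then evaluate M:
  concrete: E = 27.64 GPa, ρ = 2420 kg/m³, cost = 0.05952 $/kg
  bronze: E = 111.0 GPa, ρ = 8740 kg/m³, cost = 8.600 $/kg
  tungsten: E = 406.4 GPa, ρ = 19300 kg/m³, cost = 37.48 $/kg
  brass: E = 99.91 GPa, ρ = 8512 kg/m³, cost = 6.440 $/kg
  alumina ceramic: E = 367.3 GPa, ρ = 3930 kg/m³, cost = 24.30 $/kg
  polycarbonate: E = 2.213 GPa, ρ = 1210 kg/m³, cost = 4.200 $/kg
  titanium alloy: E = 110.0 GPa, ρ = 4530 kg/m³, cost = 38.00 $/kg
  concrete: M = 192 MN·m per $
  alumina ceramic: M = 3.85 MN·m per $
  brass: M = 1.82 MN·m per $
  bronze: M = 1.48 MN·m per $
  titanium alloy: M = 0.639 MN·m per $
  tungsten: M = 0.562 MN·m per $
  polycarbonate: M = 0.435 MN·m per $
Concrete ranks first.

concrete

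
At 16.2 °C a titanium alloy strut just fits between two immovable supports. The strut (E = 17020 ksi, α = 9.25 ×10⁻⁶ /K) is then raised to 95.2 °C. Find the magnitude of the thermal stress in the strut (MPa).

85.8 MPa

E = 17020 ksi = 117.3 GPa.
ΔT = 79.00 K. Constrained thermal stress σ = E·α·ΔT = 117.3×10³ MPa × 9.25×10⁻⁶ × 79.00 = 85.8 MPa (compressive).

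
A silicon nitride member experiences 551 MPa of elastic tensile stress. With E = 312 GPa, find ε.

ε = σ/E = 551 / 312000 = 1.77×10⁻³.

1.77×10⁻³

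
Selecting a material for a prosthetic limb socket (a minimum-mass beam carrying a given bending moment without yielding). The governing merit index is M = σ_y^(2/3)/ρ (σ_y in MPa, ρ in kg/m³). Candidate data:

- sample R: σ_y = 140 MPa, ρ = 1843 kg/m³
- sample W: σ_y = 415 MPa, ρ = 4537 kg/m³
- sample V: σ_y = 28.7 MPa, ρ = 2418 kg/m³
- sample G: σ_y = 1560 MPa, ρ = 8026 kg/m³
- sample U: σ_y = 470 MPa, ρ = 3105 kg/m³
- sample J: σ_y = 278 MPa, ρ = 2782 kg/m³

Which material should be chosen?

Per-candidate index values:
  sample U: M = 19.5×10⁻³
  sample G: M = 16.8×10⁻³
  sample J: M = 15.3×10⁻³
  sample R: M = 14.6×10⁻³
  sample W: M = 12.3×10⁻³
  sample V: M = 3.88×10⁻³
Sample U has the largest M.

sample U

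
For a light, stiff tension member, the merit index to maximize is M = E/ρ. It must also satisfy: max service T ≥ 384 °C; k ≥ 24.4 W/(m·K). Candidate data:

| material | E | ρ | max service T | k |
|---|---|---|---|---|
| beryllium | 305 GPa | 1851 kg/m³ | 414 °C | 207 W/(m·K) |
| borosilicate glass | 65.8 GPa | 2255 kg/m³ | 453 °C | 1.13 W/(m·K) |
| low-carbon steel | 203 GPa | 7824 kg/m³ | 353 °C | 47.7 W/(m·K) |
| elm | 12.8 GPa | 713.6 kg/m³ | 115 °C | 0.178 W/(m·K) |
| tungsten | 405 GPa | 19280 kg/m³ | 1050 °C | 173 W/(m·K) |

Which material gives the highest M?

Screen on constraints: max service T ≥ 384 °C; k ≥ 24.4 W/(m·K). Survivors: beryllium, tungsten.
Per-candidate index values:
  beryllium: M = 165 MN·m/kg
  tungsten: M = 21.0 MN·m/kg
The maximum is for beryllium.

beryllium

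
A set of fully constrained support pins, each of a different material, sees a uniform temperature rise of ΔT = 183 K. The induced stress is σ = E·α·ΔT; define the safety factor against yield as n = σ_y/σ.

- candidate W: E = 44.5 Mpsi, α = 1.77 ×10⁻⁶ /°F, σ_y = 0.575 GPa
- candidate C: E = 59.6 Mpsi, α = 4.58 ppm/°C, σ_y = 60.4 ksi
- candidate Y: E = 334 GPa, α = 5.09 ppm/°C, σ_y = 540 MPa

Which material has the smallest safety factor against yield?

candidate C

In consistent units (E in GPa, α in ×10⁻⁶/K, σ_y in MPa):
  candidate W: E = 306.8, α = 3.19, σ_y = 575.0 → σ = 179 MPa, n = 3.21
  candidate C: E = 410.9, α = 4.58, σ_y = 416.4 → σ = 344 MPa, n = 1.21
  candidate Y: E = 334.0, α = 5.09, σ_y = 540.0 → σ = 311 MPa, n = 1.74
The minimum is candidate C at n = 1.21.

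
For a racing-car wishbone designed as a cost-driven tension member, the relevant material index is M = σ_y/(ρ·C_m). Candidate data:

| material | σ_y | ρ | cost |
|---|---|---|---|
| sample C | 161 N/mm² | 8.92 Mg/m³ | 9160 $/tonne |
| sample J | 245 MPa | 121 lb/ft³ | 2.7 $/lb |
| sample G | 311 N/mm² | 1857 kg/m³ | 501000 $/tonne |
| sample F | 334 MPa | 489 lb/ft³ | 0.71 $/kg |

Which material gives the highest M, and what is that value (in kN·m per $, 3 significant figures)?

sample F, M = 60.1 kN·m per $

In SI units:
  sample C: σ_y = 161.0 MPa, ρ = 8920 kg/m³, cost = 9.160 $/kg
  sample J: σ_y = 245.0 MPa, ρ = 1938 kg/m³, cost = 5.952 $/kg
  sample G: σ_y = 311.0 MPa, ρ = 1857 kg/m³, cost = 501.0 $/kg
  sample F: σ_y = 334.0 MPa, ρ = 7833 kg/m³, cost = 0.7100 $/kg
  sample F: M = 60.1 kN·m per $
  sample J: M = 21.2 kN·m per $
  sample C: M = 1.97 kN·m per $
  sample G: M = 0.334 kN·m per $
Sample F has the largest M.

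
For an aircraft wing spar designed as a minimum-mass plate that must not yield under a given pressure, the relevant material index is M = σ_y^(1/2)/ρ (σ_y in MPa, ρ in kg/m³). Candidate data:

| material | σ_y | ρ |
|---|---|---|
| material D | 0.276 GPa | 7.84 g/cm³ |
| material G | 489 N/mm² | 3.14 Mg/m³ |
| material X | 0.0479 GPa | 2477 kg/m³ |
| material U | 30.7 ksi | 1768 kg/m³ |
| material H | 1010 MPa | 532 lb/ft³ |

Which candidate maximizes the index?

Convert each candidate to consistent units, then evaluate M:
  material D: σ_y = 276.0 MPa, ρ = 7840 kg/m³
  material G: σ_y = 489.0 MPa, ρ = 3140 kg/m³
  material X: σ_y = 47.90 MPa, ρ = 2477 kg/m³
  material U: σ_y = 211.7 MPa, ρ = 1768 kg/m³
  material H: σ_y = 1010 MPa, ρ = 8522 kg/m³
  material U: M = 8.23×10⁻³
  material G: M = 7.04×10⁻³
  material H: M = 3.73×10⁻³
  material X: M = 2.79×10⁻³
  material D: M = 2.12×10⁻³
Highest index: material U.

material U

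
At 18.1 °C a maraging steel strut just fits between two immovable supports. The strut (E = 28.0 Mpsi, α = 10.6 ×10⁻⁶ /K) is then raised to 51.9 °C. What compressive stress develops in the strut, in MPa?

E = 28.0 Mpsi = 193.1 GPa.
ΔT = 33.80 K. Constrained thermal stress σ = E·α·ΔT = 193.1×10³ MPa × 10.6×10⁻⁶ × 33.80 = 69.2 MPa (compressive).

69.2 MPa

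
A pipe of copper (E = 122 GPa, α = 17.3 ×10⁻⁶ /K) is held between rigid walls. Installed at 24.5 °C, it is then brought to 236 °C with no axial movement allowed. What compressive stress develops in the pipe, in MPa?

ΔT = 211.5 K. Constrained thermal stress σ = E·α·ΔT = 122.0×10³ MPa × 17.3×10⁻⁶ × 211.5 = 446 MPa (compressive).

446 MPa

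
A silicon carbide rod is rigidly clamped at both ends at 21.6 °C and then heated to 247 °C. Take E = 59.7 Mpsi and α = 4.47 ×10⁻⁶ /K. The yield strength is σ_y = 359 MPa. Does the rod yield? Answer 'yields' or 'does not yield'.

yields

E = 59.7 Mpsi = 411.6 GPa.
ΔT = 225.4 K. Constrained thermal stress σ = E·α·ΔT = 411.6×10³ MPa × 4.47×10⁻⁶ × 225.4 = 415 MPa (compressive).
Compare to σ_y = 359 MPa: σ ≥ σ_y, so it yields.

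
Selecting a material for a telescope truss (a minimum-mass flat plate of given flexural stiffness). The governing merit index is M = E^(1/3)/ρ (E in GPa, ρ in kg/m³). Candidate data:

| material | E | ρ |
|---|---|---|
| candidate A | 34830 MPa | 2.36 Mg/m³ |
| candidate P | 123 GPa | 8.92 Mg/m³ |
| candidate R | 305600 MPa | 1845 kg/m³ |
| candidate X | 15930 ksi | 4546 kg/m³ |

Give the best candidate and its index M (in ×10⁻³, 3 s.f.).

candidate R, M = 3.65×10⁻³

Normalizing units and computing the index:
  candidate A: E = 34.83 GPa, ρ = 2360 kg/m³
  candidate P: E = 123.0 GPa, ρ = 8920 kg/m³
  candidate R: E = 305.6 GPa, ρ = 1845 kg/m³
  candidate X: E = 109.8 GPa, ρ = 4546 kg/m³
  candidate R: M = 3.65×10⁻³
  candidate A: M = 1.38×10⁻³
  candidate X: M = 1.05×10⁻³
  candidate P: M = 0.558×10⁻³
Candidate R has the largest M.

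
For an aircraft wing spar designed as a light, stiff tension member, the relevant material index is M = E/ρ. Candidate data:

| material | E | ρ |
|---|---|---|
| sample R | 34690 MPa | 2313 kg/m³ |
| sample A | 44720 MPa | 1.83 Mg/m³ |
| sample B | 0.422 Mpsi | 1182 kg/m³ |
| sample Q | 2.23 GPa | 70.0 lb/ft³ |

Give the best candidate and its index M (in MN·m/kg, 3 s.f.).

In SI units:
  sample R: E = 34.69 GPa, ρ = 2313 kg/m³
  sample A: E = 44.72 GPa, ρ = 1830 kg/m³
  sample B: E = 2.910 GPa, ρ = 1182 kg/m³
  sample Q: E = 2.230 GPa, ρ = 1121 kg/m³
  sample A: M = 24.4 MN·m/kg
  sample R: M = 15.0 MN·m/kg
  sample B: M = 2.46 MN·m/kg
  sample Q: M = 1.99 MN·m/kg
The maximum is for sample A.

sample A, M = 24.4 MN·m/kg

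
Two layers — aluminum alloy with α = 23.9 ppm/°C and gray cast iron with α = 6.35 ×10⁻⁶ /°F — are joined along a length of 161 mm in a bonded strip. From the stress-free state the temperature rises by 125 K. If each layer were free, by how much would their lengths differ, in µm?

251 µm

gray cast iron: α = 6.35×10⁻⁶/°F × 9/5 = 11.4×10⁻⁶/K.
Δα = |23.9 − 11.4|×10⁻⁶/K = 12.5×10⁻⁶/K.
ΔL_mismatch = Δα·L·ΔT = 12.5×10⁻⁶ × 161.0 mm × 125.0 K = 251 µm.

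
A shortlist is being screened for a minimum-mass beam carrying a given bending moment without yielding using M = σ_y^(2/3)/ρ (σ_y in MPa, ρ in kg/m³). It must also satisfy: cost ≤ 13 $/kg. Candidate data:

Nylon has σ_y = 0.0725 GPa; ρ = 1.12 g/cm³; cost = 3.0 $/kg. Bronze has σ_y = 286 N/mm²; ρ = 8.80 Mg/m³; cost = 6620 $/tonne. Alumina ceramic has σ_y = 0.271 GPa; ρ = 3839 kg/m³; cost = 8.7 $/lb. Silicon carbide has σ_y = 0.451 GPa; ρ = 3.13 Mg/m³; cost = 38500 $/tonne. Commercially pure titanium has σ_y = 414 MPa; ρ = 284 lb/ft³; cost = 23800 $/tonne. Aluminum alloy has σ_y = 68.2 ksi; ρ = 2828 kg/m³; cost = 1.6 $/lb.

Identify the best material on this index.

Screen on constraints: cost ≤ 13 $/kg. Survivors: nylon, bronze, aluminum alloy.
Convert each candidate to consistent units, then evaluate M:
  nylon: σ_y = 72.50 MPa, ρ = 1120 kg/m³
  bronze: σ_y = 286.0 MPa, ρ = 8800 kg/m³
  aluminum alloy: σ_y = 470.2 MPa, ρ = 2828 kg/m³
  aluminum alloy: M = 21.4×10⁻³
  nylon: M = 15.5×10⁻³
  bronze: M = 4.93×10⁻³
Aluminum alloy ranks first.

aluminum alloy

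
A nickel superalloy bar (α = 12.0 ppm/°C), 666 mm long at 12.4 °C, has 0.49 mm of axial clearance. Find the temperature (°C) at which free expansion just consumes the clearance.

73.7 °C

α·L₀·ΔT = 0.49 mm ⇒ ΔT = 0.49 / (12.0×10⁻⁶ × 666.0) = 61.31 K.
T = 12.4 + 61.31 = 73.71 °C.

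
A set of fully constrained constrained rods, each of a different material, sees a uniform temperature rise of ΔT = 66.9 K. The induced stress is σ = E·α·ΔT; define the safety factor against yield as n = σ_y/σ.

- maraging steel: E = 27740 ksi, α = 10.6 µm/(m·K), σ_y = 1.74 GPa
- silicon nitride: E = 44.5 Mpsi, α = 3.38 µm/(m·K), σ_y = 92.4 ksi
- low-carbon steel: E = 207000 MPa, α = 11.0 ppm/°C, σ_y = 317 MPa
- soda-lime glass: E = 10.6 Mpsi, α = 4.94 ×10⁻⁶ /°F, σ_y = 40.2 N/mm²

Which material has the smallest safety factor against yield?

Converting E to GPa, α to ×10⁻⁶/K, σ_y to MPa, then σ and n for each:
  maraging steel: E = 191.3, α = 10.6, σ_y = 1740 → σ = 136 MPa, n = 12.8
  silicon nitride: E = 306.8, α = 3.38, σ_y = 637.1 → σ = 69.4 MPa, n = 9.18
  low-carbon steel: E = 207.0, α = 11.0, σ_y = 317.0 → σ = 152 MPa, n = 2.08
  soda-lime glass: E = 73.08, α = 8.89, σ_y = 40.20 → σ = 43.5 MPa, n = 0.925
Smallest n: soda-lime glass with n = 0.925.

soda-lime glass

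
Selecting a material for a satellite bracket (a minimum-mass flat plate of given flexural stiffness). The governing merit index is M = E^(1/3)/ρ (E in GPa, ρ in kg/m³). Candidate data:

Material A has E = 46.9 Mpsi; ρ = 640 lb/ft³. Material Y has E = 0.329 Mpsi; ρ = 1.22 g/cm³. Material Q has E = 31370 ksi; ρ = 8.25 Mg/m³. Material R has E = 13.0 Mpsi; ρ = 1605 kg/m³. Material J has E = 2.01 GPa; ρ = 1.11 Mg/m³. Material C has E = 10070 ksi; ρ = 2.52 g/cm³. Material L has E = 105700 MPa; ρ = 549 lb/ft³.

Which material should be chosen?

material R

Putting every candidate on a common basis:
  material A: E = 323.4 GPa, ρ = 10250 kg/m³
  material Y: E = 2.268 GPa, ρ = 1220 kg/m³
  material Q: E = 216.3 GPa, ρ = 8250 kg/m³
  material R: E = 89.63 GPa, ρ = 1605 kg/m³
  material J: E = 2.010 GPa, ρ = 1110 kg/m³
  material C: E = 69.43 GPa, ρ = 2520 kg/m³
  material L: E = 105.7 GPa, ρ = 8794 kg/m³
  material R: M = 2.79×10⁻³
  material C: M = 1.63×10⁻³
  material J: M = 1.14×10⁻³
  material Y: M = 1.08×10⁻³
  material Q: M = 0.728×10⁻³
  material A: M = 0.670×10⁻³
  material L: M = 0.538×10⁻³
Material R ranks first.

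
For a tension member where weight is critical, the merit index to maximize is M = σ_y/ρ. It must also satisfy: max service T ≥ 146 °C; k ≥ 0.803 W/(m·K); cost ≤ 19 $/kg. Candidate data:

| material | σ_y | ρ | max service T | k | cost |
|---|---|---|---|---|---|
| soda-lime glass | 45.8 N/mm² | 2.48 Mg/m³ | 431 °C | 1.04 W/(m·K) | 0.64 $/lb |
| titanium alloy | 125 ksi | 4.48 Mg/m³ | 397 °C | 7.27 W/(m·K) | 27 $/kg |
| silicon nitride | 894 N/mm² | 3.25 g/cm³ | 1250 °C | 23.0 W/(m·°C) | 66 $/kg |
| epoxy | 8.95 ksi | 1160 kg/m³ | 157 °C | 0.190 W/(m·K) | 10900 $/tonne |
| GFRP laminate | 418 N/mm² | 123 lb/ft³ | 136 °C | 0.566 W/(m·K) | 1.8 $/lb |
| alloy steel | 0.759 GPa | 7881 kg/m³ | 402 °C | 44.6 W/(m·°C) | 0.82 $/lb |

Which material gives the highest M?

alloy steel

Screen on constraints: max service T ≥ 146 °C; k ≥ 0.803 W/(m·K); cost ≤ 19 $/kg. Survivors: soda-lime glass, alloy steel.
Putting every candidate on a common basis:
  soda-lime glass: σ_y = 45.80 MPa, ρ = 2480 kg/m³
  alloy steel: σ_y = 759.0 MPa, ρ = 7881 kg/m³
  alloy steel: M = 96.3 kN·m/kg
  soda-lime glass: M = 18.5 kN·m/kg
The maximum is for alloy steel.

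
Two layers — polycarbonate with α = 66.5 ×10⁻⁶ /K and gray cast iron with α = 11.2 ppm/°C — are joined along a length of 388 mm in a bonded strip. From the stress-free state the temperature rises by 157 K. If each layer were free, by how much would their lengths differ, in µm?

3370 µm

Δα = |66.5 − 11.2|×10⁻⁶/K = 55.3×10⁻⁶/K.
ΔL_mismatch = Δα·L·ΔT = 55.3×10⁻⁶ × 388.0 mm × 157.0 K = 3370 µm.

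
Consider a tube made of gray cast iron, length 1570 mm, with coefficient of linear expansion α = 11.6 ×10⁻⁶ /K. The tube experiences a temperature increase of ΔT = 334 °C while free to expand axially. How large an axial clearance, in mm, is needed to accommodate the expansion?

ΔL = α·L₀·ΔT = 11.6×10⁻⁶ × 1570 mm × 334.0 K = 6.08 mm.

6.08 mm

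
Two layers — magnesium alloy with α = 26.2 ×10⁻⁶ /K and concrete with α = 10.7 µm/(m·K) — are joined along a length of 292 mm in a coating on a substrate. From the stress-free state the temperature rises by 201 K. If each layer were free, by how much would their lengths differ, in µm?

Δα = |26.2 − 10.7|×10⁻⁶/K = 15.5×10⁻⁶/K.
ΔL_mismatch = Δα·L·ΔT = 15.5×10⁻⁶ × 292.0 mm × 201.0 K = 910 µm.

910 µm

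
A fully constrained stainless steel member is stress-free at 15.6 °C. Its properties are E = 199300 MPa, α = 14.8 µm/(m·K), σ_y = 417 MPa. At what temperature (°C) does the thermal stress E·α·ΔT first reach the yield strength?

157 °C

E = 199300 MPa = 199.3 GPa.
E·α·ΔT = 417.0 MPa ⇒ ΔT = 417.0 / (199.3×10³ × 14.8×10⁻⁶) = 141.4 K.
T = 15.6 + 141.4 = 157.0 °C.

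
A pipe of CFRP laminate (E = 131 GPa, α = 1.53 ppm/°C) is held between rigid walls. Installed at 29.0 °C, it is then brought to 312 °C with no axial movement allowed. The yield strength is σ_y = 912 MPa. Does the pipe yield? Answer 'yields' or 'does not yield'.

does not yield

ΔT = 283.0 K. Constrained thermal stress σ = E·α·ΔT = 131.0×10³ MPa × 1.53×10⁻⁶ × 283.0 = 56.7 MPa (compressive).
Compare to σ_y = 912 MPa: σ < σ_y, so it does not yield.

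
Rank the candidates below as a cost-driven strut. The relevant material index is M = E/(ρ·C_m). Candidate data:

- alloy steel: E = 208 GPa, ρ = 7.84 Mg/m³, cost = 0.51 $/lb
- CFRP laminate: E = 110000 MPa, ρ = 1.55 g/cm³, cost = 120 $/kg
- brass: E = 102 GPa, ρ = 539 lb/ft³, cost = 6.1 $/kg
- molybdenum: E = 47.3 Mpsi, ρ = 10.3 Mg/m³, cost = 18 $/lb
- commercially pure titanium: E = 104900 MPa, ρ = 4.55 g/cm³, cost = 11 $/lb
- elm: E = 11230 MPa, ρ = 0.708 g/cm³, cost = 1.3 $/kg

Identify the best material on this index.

Normalizing units and computing the index:
  alloy steel: E = 208.0 GPa, ρ = 7840 kg/m³, cost = 1.124 $/kg
  CFRP laminate: E = 110.0 GPa, ρ = 1550 kg/m³, cost = 120.0 $/kg
  brass: E = 102.0 GPa, ρ = 8634 kg/m³, cost = 6.100 $/kg
  molybdenum: E = 326.1 GPa, ρ = 10300 kg/m³, cost = 39.68 $/kg
  commercially pure titanium: E = 104.9 GPa, ρ = 4550 kg/m³, cost = 24.25 $/kg
  elm: E = 11.23 GPa, ρ = 708.0 kg/m³, cost = 1.300 $/kg
  alloy steel: M = 23.6 MN·m per $
  elm: M = 12.2 MN·m per $
  brass: M = 1.94 MN·m per $
  commercially pure titanium: M = 0.951 MN·m per $
  molybdenum: M = 0.798 MN·m per $
  CFRP laminate: M = 0.591 MN·m per $
Alloy steel ranks first.

alloy steel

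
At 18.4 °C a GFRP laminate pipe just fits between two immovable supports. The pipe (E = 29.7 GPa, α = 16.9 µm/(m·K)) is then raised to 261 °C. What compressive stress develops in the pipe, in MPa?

122 MPa

ΔT = 242.6 K. Constrained thermal stress σ = E·α·ΔT = 29.70×10³ MPa × 16.9×10⁻⁶ × 242.6 = 122 MPa (compressive).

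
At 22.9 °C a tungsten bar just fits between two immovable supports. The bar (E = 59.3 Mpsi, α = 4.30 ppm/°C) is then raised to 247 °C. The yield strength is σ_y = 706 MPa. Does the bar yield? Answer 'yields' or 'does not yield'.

does not yield

E = 59.3 Mpsi = 408.9 GPa.
ΔT = 224.1 K. Constrained thermal stress σ = E·α·ΔT = 408.9×10³ MPa × 4.30×10⁻⁶ × 224.1 = 394 MPa (compressive).
Compare to σ_y = 706 MPa: σ < σ_y, so it does not yield.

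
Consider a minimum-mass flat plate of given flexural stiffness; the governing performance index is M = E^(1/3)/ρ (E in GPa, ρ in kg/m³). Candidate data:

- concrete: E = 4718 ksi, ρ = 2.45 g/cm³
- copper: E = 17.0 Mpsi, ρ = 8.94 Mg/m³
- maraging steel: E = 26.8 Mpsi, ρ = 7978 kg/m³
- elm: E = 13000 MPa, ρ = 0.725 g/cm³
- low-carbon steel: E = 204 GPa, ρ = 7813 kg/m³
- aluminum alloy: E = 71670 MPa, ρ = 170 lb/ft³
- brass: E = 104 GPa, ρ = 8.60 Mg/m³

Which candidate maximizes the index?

elm

Convert each candidate to consistent units, then evaluate M:
  concrete: E = 32.53 GPa, ρ = 2450 kg/m³
  copper: E = 117.2 GPa, ρ = 8940 kg/m³
  maraging steel: E = 184.8 GPa, ρ = 7978 kg/m³
  elm: E = 13.00 GPa, ρ = 725.0 kg/m³
  low-carbon steel: E = 204.0 GPa, ρ = 7813 kg/m³
  aluminum alloy: E = 71.67 GPa, ρ = 2723 kg/m³
  brass: E = 104.0 GPa, ρ = 8600 kg/m³
  elm: M = 3.24×10⁻³
  aluminum alloy: M = 1.53×10⁻³
  concrete: M = 1.30×10⁻³
  low-carbon steel: M = 0.753×10⁻³
  maraging steel: M = 0.714×10⁻³
  copper: M = 0.547×10⁻³
  brass: M = 0.547×10⁻³
The maximum is for elm.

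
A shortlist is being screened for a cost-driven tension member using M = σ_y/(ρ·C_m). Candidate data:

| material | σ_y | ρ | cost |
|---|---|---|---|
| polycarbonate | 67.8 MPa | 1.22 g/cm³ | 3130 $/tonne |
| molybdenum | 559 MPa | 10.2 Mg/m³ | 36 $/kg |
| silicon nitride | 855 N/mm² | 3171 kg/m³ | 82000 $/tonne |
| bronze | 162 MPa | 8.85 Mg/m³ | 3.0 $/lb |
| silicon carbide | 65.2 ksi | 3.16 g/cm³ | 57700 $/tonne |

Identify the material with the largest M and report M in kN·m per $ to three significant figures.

polycarbonate, M = 17.8 kN·m per $

In SI units:
  polycarbonate: σ_y = 67.80 MPa, ρ = 1220 kg/m³, cost = 3.130 $/kg
  molybdenum: σ_y = 559.0 MPa, ρ = 10200 kg/m³, cost = 36.00 $/kg
  silicon nitride: σ_y = 855.0 MPa, ρ = 3171 kg/m³, cost = 82.00 $/kg
  bronze: σ_y = 162.0 MPa, ρ = 8850 kg/m³, cost = 6.614 $/kg
  silicon carbide: σ_y = 449.5 MPa, ρ = 3160 kg/m³, cost = 57.70 $/kg
  polycarbonate: M = 17.8 kN·m per $
  silicon nitride: M = 3.29 kN·m per $
  bronze: M = 2.77 kN·m per $
  silicon carbide: M = 2.47 kN·m per $
  molybdenum: M = 1.52 kN·m per $
Polycarbonate ranks first.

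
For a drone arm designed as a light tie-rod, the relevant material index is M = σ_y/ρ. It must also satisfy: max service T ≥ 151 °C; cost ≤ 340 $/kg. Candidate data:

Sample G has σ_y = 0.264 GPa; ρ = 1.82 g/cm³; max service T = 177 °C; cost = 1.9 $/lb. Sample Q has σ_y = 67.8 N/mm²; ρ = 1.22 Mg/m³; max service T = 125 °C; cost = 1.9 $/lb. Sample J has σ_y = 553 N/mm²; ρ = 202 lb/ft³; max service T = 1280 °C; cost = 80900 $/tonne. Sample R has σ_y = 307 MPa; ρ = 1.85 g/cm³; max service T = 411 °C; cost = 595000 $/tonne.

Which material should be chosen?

Screen on constraints: max service T ≥ 151 °C; cost ≤ 340 $/kg. Survivors: sample G, sample J.
Putting every candidate on a common basis:
  sample G: σ_y = 264.0 MPa, ρ = 1820 kg/m³
  sample J: σ_y = 553.0 MPa, ρ = 3236 kg/m³
  sample J: M = 171 kN·m/kg
  sample G: M = 145 kN·m/kg
Sample J has the largest M.

sample J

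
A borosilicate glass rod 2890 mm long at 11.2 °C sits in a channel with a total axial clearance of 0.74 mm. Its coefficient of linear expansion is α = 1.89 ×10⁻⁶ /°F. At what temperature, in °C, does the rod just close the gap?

α = 1.89×10⁻⁶/°F × 9/5 = 3.40×10⁻⁶/K.
α·L₀·ΔT = 0.74 mm ⇒ ΔT = 0.74 / (3.40×10⁻⁶ × 2890.0) = 75.27 K.
T = 11.2 + 75.27 = 86.47 °C.

86.5 °C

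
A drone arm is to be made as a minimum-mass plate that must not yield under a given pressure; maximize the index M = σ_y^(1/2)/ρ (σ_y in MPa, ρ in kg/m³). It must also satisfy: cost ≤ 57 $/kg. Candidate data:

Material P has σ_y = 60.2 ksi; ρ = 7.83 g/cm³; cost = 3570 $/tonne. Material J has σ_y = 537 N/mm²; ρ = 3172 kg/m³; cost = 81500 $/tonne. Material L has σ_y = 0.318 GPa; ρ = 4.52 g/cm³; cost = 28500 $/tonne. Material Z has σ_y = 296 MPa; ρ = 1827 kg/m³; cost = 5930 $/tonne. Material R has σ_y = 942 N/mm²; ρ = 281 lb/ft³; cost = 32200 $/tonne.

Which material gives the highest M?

material Z

Screen on constraints: cost ≤ 57 $/kg. Survivors: material P, material L, material Z, material R.
Putting every candidate on a common basis:
  material P: σ_y = 415.1 MPa, ρ = 7830 kg/m³
  material L: σ_y = 318.0 MPa, ρ = 4520 kg/m³
  material Z: σ_y = 296.0 MPa, ρ = 1827 kg/m³
  material R: σ_y = 942.0 MPa, ρ = 4501 kg/m³
  material Z: M = 9.42×10⁻³
  material R: M = 6.82×10⁻³
  material L: M = 3.95×10⁻³
  material P: M = 2.60×10⁻³
The maximum is for material Z.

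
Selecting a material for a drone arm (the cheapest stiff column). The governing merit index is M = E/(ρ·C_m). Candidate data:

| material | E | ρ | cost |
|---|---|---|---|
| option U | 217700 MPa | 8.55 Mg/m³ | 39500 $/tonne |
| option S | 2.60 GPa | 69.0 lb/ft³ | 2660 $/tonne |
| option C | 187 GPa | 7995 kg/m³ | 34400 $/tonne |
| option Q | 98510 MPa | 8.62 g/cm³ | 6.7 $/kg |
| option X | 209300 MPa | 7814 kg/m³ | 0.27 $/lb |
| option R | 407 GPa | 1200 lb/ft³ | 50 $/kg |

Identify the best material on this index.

option X

In SI units:
  option U: E = 217.7 GPa, ρ = 8550 kg/m³, cost = 39.50 $/kg
  option S: E = 2.600 GPa, ρ = 1105 kg/m³, cost = 2.660 $/kg
  option C: E = 187.0 GPa, ρ = 7995 kg/m³, cost = 34.40 $/kg
  option Q: E = 98.51 GPa, ρ = 8620 kg/m³, cost = 6.700 $/kg
  option X: E = 209.3 GPa, ρ = 7814 kg/m³, cost = 0.5952 $/kg
  option R: E = 407.0 GPa, ρ = 19220 kg/m³, cost = 50.00 $/kg
  option X: M = 45.0 MN·m per $
  option Q: M = 1.71 MN·m per $
  option S: M = 0.884 MN·m per $
  option C: M = 0.680 MN·m per $
  option U: M = 0.645 MN·m per $
  option R: M = 0.423 MN·m per $
Highest index: option X.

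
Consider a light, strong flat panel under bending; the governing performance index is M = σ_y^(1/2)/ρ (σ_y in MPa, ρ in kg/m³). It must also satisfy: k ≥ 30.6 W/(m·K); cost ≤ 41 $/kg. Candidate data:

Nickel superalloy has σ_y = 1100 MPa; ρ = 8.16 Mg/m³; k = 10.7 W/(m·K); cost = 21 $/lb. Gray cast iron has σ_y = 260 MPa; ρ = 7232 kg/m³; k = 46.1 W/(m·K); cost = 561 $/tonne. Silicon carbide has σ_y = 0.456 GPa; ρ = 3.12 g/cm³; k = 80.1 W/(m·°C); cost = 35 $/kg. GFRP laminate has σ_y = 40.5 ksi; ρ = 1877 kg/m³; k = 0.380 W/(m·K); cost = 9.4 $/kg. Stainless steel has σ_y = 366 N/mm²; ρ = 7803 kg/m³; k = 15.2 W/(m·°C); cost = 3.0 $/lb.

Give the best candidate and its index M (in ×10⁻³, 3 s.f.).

silicon carbide, M = 6.84×10⁻³

Screen on constraints: k ≥ 30.6 W/(m·K); cost ≤ 41 $/kg. Survivors: gray cast iron, silicon carbide.
Convert each candidate to consistent units, then evaluate M:
  gray cast iron: σ_y = 260.0 MPa, ρ = 7232 kg/m³
  silicon carbide: σ_y = 456.0 MPa, ρ = 3120 kg/m³
  silicon carbide: M = 6.84×10⁻³
  gray cast iron: M = 2.23×10⁻³
Silicon carbide has the largest M.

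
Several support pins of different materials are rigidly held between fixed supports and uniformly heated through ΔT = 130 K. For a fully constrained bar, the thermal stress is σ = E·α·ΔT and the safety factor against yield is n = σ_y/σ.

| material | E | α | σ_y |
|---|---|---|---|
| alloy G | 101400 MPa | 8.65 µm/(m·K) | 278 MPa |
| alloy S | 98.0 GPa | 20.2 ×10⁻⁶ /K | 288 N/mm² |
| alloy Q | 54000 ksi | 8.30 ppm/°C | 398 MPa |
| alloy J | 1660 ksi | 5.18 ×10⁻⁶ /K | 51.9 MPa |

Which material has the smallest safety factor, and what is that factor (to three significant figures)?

alloy Q, n = 0.991

With everything in SI (GPa, ×10⁻⁶/K, MPa):
  alloy G: E = 101.4, α = 8.65, σ_y = 278.0 → σ = 114 MPa, n = 2.44
  alloy S: E = 98.00, α = 20.2, σ_y = 288.0 → σ = 257 MPa, n = 1.12
  alloy Q: E = 372.3, α = 8.30, σ_y = 398.0 → σ = 402 MPa, n = 0.991
  alloy J: E = 11.45, α = 5.18, σ_y = 51.90 → σ = 7.71 MPa, n = 6.73
Smallest n: alloy Q with n = 0.991.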